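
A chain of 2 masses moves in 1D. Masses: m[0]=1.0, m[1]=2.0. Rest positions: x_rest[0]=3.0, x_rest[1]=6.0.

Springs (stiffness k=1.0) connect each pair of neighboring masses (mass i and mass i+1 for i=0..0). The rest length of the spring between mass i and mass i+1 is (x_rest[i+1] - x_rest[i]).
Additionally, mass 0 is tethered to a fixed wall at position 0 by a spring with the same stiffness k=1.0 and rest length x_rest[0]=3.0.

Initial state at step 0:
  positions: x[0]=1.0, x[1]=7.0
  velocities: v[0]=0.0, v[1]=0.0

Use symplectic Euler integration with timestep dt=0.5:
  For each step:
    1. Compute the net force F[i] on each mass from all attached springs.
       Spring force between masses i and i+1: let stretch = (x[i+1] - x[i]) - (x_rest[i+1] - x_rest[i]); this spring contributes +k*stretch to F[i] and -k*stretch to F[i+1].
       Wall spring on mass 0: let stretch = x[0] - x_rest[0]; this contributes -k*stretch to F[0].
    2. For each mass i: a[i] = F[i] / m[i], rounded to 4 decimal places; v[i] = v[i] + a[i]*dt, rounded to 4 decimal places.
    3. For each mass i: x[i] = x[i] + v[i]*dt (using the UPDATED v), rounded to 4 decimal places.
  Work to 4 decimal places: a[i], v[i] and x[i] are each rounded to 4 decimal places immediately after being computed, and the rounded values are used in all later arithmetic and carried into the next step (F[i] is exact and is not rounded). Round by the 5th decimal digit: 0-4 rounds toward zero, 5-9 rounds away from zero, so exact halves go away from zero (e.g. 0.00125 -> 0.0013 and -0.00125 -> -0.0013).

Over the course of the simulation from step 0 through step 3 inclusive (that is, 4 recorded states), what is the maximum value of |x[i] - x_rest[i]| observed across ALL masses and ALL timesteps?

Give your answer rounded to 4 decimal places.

Step 0: x=[1.0000 7.0000] v=[0.0000 0.0000]
Step 1: x=[2.2500 6.6250] v=[2.5000 -0.7500]
Step 2: x=[4.0313 6.0781] v=[3.5625 -1.0938]
Step 3: x=[5.3165 5.6504] v=[2.5703 -0.8555]
Max displacement = 2.3165

Answer: 2.3165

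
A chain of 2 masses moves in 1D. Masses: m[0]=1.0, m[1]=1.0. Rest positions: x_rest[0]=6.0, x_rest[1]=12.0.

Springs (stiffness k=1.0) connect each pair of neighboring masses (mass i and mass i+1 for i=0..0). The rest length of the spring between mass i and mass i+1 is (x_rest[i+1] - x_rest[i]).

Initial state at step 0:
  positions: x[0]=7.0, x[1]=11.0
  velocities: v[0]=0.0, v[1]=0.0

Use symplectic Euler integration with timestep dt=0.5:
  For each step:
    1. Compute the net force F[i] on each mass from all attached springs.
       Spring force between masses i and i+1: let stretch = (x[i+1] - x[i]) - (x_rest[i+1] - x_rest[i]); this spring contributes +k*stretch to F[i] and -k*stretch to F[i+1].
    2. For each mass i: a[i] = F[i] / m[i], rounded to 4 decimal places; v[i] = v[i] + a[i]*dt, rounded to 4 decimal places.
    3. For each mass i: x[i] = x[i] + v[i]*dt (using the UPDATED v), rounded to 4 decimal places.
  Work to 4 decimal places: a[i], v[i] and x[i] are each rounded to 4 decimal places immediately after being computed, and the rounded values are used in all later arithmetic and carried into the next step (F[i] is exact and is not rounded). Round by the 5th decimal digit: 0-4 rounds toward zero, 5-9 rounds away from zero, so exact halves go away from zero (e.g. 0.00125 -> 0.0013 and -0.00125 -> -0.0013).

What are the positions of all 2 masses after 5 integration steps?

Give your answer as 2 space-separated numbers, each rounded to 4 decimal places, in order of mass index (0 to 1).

Step 0: x=[7.0000 11.0000] v=[0.0000 0.0000]
Step 1: x=[6.5000 11.5000] v=[-1.0000 1.0000]
Step 2: x=[5.7500 12.2500] v=[-1.5000 1.5000]
Step 3: x=[5.1250 12.8750] v=[-1.2500 1.2500]
Step 4: x=[4.9375 13.0625] v=[-0.3750 0.3750]
Step 5: x=[5.2813 12.7188] v=[0.6875 -0.6875]

Answer: 5.2813 12.7188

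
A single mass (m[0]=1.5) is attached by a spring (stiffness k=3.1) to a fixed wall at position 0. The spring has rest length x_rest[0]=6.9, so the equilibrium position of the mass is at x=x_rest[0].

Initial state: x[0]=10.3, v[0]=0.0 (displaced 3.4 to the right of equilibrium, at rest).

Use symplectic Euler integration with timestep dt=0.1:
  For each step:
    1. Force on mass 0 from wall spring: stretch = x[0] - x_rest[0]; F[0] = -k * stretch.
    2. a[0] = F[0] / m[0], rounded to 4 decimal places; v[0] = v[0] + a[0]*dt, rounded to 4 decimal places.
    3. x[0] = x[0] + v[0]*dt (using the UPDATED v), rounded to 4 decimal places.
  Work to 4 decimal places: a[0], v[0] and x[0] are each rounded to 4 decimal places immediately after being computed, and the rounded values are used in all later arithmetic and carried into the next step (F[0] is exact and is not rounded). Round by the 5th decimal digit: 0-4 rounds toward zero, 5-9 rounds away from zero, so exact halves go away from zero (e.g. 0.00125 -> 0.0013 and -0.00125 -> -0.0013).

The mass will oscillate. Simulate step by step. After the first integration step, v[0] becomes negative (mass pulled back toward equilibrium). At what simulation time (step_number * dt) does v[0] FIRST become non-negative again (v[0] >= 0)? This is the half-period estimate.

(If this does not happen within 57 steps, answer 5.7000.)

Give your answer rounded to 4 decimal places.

Step 0: x=[10.3000] v=[0.0000]
Step 1: x=[10.2297] v=[-0.7027]
Step 2: x=[10.0906] v=[-1.3908]
Step 3: x=[9.8856] v=[-2.0502]
Step 4: x=[9.6189] v=[-2.6672]
Step 5: x=[9.2960] v=[-3.2291]
Step 6: x=[8.9236] v=[-3.7243]
Step 7: x=[8.5094] v=[-4.1425]
Step 8: x=[8.0619] v=[-4.4751]
Step 9: x=[7.5904] v=[-4.7152]
Step 10: x=[7.1046] v=[-4.8579]
Step 11: x=[6.6146] v=[-4.9002]
Step 12: x=[6.1305] v=[-4.8412]
Step 13: x=[5.6623] v=[-4.6822]
Step 14: x=[5.2197] v=[-4.4264]
Step 15: x=[4.8118] v=[-4.0791]
Step 16: x=[4.4471] v=[-3.6475]
Step 17: x=[4.1330] v=[-3.1406]
Step 18: x=[3.8761] v=[-2.5688]
Step 19: x=[3.6817] v=[-1.9439]
Step 20: x=[3.5538] v=[-1.2788]
Step 21: x=[3.4951] v=[-0.5873]
Step 22: x=[3.5067] v=[0.1164]
First v>=0 after going negative at step 22, time=2.2000

Answer: 2.2000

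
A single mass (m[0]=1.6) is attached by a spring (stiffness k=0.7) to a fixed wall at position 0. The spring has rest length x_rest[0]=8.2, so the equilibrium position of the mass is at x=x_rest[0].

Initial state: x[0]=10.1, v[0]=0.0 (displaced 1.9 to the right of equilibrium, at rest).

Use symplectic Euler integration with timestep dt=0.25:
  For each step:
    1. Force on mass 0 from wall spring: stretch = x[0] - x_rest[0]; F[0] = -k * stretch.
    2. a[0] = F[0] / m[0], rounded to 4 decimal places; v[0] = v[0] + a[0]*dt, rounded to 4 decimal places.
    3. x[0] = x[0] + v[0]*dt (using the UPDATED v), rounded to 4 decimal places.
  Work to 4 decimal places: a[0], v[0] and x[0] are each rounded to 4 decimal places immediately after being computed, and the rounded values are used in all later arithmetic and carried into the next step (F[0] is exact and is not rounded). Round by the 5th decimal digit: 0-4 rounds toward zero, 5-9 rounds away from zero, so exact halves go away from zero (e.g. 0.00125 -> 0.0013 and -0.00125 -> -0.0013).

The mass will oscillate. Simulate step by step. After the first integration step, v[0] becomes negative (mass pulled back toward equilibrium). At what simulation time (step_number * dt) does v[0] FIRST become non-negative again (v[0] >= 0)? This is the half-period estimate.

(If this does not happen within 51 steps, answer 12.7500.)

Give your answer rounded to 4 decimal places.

Step 0: x=[10.1000] v=[0.0000]
Step 1: x=[10.0481] v=[-0.2078]
Step 2: x=[9.9456] v=[-0.4099]
Step 3: x=[9.7954] v=[-0.6008]
Step 4: x=[9.6016] v=[-0.7753]
Step 5: x=[9.3695] v=[-0.9286]
Step 6: x=[9.1054] v=[-1.0565]
Step 7: x=[8.8165] v=[-1.1555]
Step 8: x=[8.5108] v=[-1.2229]
Step 9: x=[8.1966] v=[-1.2569]
Step 10: x=[7.8825] v=[-1.2565]
Step 11: x=[7.5771] v=[-1.2218]
Step 12: x=[7.2887] v=[-1.1537]
Step 13: x=[7.0252] v=[-1.0540]
Step 14: x=[6.7938] v=[-0.9255]
Step 15: x=[6.6009] v=[-0.7717]
Step 16: x=[6.4517] v=[-0.5968]
Step 17: x=[6.3503] v=[-0.4056]
Step 18: x=[6.2995] v=[-0.2033]
Step 19: x=[6.3007] v=[0.0046]
First v>=0 after going negative at step 19, time=4.7500

Answer: 4.7500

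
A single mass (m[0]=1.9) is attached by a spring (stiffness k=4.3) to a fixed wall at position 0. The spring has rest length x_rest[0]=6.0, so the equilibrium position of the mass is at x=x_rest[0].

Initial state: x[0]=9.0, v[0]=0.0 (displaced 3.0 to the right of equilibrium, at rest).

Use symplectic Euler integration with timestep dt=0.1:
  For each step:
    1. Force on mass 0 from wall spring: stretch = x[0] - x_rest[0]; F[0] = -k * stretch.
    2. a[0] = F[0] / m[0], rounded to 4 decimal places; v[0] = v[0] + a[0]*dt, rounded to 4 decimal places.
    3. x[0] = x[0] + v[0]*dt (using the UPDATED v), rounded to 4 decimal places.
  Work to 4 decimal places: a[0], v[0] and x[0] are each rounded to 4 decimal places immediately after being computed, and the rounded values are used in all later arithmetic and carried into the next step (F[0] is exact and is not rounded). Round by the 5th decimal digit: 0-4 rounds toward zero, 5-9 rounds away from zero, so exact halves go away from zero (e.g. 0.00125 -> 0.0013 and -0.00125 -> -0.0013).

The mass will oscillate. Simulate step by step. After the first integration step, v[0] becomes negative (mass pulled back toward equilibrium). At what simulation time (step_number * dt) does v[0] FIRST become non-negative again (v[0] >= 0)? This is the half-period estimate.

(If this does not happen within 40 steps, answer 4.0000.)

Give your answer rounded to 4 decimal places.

Answer: 2.1000

Derivation:
Step 0: x=[9.0000] v=[0.0000]
Step 1: x=[8.9321] v=[-0.6790]
Step 2: x=[8.7978] v=[-1.3426]
Step 3: x=[8.6002] v=[-1.9758]
Step 4: x=[8.3438] v=[-2.5643]
Step 5: x=[8.0343] v=[-3.0947]
Step 6: x=[7.6788] v=[-3.5551]
Step 7: x=[7.2853] v=[-3.9350]
Step 8: x=[6.8627] v=[-4.2259]
Step 9: x=[6.4206] v=[-4.4211]
Step 10: x=[5.9690] v=[-4.5163]
Step 11: x=[5.5181] v=[-4.5093]
Step 12: x=[5.0781] v=[-4.4002]
Step 13: x=[4.6589] v=[-4.1916]
Step 14: x=[4.2701] v=[-3.8881]
Step 15: x=[3.9204] v=[-3.4966]
Step 16: x=[3.6178] v=[-3.0260]
Step 17: x=[3.3691] v=[-2.4869]
Step 18: x=[3.1800] v=[-1.8915]
Step 19: x=[3.0547] v=[-1.2533]
Step 20: x=[2.9960] v=[-0.5867]
Step 21: x=[3.0053] v=[0.0932]
First v>=0 after going negative at step 21, time=2.1000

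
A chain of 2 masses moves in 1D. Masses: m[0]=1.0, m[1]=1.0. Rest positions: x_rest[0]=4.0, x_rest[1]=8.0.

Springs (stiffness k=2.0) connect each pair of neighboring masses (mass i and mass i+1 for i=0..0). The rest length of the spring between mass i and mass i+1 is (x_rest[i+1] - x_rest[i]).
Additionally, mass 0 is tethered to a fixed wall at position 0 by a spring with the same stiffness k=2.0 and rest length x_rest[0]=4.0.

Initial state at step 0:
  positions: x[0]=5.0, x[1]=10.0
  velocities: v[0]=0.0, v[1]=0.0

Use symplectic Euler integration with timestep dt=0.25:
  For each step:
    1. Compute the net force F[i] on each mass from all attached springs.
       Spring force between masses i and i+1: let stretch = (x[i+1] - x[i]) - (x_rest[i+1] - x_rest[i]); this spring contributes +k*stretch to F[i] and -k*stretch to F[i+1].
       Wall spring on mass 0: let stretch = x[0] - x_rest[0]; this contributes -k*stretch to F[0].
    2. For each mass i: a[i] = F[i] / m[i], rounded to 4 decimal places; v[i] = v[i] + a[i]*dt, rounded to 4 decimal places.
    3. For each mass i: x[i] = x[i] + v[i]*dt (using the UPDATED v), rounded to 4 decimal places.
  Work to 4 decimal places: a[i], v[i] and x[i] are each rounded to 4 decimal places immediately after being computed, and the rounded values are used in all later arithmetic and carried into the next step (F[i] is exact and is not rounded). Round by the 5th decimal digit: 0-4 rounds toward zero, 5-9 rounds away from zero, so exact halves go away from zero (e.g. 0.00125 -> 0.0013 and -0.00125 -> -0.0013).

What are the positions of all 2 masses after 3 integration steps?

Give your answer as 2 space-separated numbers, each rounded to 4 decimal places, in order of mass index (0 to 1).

Answer: 4.9278 9.3242

Derivation:
Step 0: x=[5.0000 10.0000] v=[0.0000 0.0000]
Step 1: x=[5.0000 9.8750] v=[0.0000 -0.5000]
Step 2: x=[4.9844 9.6406] v=[-0.0625 -0.9375]
Step 3: x=[4.9278 9.3242] v=[-0.2266 -1.2656]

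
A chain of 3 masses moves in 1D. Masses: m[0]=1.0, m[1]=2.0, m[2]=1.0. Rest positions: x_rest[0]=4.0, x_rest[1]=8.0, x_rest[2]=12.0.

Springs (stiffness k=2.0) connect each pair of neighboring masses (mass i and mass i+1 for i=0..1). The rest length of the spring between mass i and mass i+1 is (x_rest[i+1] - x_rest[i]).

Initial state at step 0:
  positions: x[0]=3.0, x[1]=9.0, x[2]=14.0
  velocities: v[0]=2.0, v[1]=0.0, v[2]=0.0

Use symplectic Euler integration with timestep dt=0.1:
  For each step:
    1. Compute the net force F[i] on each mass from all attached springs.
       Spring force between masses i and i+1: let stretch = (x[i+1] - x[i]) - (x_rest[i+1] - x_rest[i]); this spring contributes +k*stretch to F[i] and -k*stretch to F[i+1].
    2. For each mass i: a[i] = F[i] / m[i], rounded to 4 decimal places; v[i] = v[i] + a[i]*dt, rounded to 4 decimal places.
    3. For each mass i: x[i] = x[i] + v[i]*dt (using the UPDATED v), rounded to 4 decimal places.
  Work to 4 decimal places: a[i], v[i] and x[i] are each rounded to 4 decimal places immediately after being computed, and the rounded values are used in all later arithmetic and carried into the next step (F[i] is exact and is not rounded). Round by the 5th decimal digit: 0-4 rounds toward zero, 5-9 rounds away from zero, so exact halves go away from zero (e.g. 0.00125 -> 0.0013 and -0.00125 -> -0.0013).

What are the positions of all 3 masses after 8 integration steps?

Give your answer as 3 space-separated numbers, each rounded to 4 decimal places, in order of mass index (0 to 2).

Step 0: x=[3.0000 9.0000 14.0000] v=[2.0000 0.0000 0.0000]
Step 1: x=[3.2400 8.9900 13.9800] v=[2.4000 -0.1000 -0.2000]
Step 2: x=[3.5150 8.9724 13.9402] v=[2.7500 -0.1760 -0.3980]
Step 3: x=[3.8192 8.9499 13.8810] v=[3.0415 -0.2250 -0.5916]
Step 4: x=[4.1460 8.9254 13.8032] v=[3.2676 -0.2450 -0.7778]
Step 5: x=[4.4884 8.9019 13.7079] v=[3.4235 -0.2352 -0.9534]
Step 6: x=[4.8390 8.8823 13.5964] v=[3.5062 -0.1960 -1.1146]
Step 7: x=[5.1905 8.8694 13.4707] v=[3.5149 -0.1289 -1.2574]
Step 8: x=[5.5356 8.8657 13.3329] v=[3.4507 -0.0367 -1.3777]

Answer: 5.5356 8.8657 13.3329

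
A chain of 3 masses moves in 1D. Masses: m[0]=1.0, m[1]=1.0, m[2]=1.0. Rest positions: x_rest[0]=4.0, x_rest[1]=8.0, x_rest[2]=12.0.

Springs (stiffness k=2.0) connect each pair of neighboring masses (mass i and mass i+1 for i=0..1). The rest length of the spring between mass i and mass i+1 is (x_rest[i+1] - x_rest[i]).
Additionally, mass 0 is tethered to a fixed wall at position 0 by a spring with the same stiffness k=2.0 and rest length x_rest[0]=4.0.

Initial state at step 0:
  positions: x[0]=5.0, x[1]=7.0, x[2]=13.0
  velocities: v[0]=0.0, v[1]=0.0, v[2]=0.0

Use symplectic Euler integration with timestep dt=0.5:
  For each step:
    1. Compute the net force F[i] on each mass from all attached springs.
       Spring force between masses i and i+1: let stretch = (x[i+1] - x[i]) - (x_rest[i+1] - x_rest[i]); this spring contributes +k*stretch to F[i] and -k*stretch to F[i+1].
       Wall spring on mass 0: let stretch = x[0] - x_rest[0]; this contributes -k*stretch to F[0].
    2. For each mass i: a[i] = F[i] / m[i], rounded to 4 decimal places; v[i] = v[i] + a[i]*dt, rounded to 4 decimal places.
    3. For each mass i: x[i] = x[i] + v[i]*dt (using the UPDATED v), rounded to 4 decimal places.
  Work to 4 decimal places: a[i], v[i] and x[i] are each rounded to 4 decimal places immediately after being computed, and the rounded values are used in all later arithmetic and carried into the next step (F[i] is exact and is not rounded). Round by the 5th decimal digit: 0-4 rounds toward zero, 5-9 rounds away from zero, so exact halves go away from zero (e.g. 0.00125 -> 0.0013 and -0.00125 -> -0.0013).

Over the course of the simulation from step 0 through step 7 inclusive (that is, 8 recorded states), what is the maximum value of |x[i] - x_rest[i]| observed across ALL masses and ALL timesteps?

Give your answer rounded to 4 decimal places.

Answer: 1.7500

Derivation:
Step 0: x=[5.0000 7.0000 13.0000] v=[0.0000 0.0000 0.0000]
Step 1: x=[3.5000 9.0000 12.0000] v=[-3.0000 4.0000 -2.0000]
Step 2: x=[3.0000 9.7500 11.5000] v=[-1.0000 1.5000 -1.0000]
Step 3: x=[4.3750 8.0000 12.1250] v=[2.7500 -3.5000 1.2500]
Step 4: x=[5.3750 6.5000 12.6875] v=[2.0000 -3.0000 1.1250]
Step 5: x=[4.2500 7.5313 12.1563] v=[-2.2500 2.0625 -1.0625]
Step 6: x=[2.6407 9.2344 11.3126] v=[-3.2187 3.4062 -1.6875]
Step 7: x=[3.0079 8.6798 11.4298] v=[0.7343 -1.1093 0.2343]
Max displacement = 1.7500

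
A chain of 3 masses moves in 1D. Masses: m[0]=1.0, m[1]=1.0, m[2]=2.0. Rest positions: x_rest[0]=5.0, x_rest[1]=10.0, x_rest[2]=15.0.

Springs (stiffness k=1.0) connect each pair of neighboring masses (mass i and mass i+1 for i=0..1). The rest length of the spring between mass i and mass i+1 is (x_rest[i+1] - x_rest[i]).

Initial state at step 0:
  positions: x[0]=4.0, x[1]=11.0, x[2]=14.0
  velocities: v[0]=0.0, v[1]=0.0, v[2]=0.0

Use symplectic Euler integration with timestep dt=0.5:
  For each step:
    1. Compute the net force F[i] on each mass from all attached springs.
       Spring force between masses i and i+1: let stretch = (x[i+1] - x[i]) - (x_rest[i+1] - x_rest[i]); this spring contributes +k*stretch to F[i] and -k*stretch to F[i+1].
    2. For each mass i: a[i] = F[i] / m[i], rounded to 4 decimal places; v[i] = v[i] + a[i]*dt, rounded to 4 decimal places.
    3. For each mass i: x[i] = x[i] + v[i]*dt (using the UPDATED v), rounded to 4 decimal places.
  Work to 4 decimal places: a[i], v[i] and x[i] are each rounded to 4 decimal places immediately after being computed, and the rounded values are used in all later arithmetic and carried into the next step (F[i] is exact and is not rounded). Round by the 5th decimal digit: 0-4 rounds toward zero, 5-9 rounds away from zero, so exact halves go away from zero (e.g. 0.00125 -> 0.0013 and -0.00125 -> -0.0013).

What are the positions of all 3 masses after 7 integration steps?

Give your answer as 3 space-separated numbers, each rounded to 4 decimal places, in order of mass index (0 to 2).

Step 0: x=[4.0000 11.0000 14.0000] v=[0.0000 0.0000 0.0000]
Step 1: x=[4.5000 10.0000 14.2500] v=[1.0000 -2.0000 0.5000]
Step 2: x=[5.1250 8.6875 14.5938] v=[1.2500 -2.6250 0.6875]
Step 3: x=[5.3907 7.9610 14.8243] v=[0.5313 -1.4531 0.4609]
Step 4: x=[5.0489 8.3077 14.8218] v=[-0.6836 0.6934 -0.0050]
Step 5: x=[4.2718 9.4683 14.6300] v=[-1.5542 2.3211 -0.3836]
Step 6: x=[3.5438 10.6202 14.4180] v=[-1.4560 2.3037 -0.4241]
Step 7: x=[3.3349 10.9524 14.3562] v=[-0.4178 0.6644 -0.1236]

Answer: 3.3349 10.9524 14.3562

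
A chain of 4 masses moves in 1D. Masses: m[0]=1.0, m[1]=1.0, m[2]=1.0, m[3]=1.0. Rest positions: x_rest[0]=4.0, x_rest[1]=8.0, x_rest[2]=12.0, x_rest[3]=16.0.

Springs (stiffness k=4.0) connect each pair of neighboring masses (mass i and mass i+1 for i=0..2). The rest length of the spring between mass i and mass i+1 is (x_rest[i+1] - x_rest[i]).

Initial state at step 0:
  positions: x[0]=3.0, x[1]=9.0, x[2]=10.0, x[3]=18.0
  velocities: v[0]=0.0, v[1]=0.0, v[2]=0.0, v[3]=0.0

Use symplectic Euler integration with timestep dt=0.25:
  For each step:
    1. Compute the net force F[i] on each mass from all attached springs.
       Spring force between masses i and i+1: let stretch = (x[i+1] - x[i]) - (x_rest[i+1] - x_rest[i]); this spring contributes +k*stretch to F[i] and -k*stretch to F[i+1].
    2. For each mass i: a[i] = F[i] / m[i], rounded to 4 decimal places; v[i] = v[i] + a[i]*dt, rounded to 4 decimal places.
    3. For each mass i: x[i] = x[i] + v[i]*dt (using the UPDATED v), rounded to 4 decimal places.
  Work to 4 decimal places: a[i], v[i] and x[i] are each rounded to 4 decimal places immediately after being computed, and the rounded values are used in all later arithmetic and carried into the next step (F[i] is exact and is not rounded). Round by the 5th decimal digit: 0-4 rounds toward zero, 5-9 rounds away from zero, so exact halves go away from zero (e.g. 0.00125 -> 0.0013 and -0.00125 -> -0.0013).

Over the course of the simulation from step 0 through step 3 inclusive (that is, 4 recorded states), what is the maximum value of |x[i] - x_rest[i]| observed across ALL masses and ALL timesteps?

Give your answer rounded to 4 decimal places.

Step 0: x=[3.0000 9.0000 10.0000 18.0000] v=[0.0000 0.0000 0.0000 0.0000]
Step 1: x=[3.5000 7.7500 11.7500 17.0000] v=[2.0000 -5.0000 7.0000 -4.0000]
Step 2: x=[4.0625 6.4375 13.8125 15.6875] v=[2.2500 -5.2500 8.2500 -5.2500]
Step 3: x=[4.2188 6.3750 14.5000 14.9063] v=[0.6250 -0.2500 2.7500 -3.1250]
Max displacement = 2.5000

Answer: 2.5000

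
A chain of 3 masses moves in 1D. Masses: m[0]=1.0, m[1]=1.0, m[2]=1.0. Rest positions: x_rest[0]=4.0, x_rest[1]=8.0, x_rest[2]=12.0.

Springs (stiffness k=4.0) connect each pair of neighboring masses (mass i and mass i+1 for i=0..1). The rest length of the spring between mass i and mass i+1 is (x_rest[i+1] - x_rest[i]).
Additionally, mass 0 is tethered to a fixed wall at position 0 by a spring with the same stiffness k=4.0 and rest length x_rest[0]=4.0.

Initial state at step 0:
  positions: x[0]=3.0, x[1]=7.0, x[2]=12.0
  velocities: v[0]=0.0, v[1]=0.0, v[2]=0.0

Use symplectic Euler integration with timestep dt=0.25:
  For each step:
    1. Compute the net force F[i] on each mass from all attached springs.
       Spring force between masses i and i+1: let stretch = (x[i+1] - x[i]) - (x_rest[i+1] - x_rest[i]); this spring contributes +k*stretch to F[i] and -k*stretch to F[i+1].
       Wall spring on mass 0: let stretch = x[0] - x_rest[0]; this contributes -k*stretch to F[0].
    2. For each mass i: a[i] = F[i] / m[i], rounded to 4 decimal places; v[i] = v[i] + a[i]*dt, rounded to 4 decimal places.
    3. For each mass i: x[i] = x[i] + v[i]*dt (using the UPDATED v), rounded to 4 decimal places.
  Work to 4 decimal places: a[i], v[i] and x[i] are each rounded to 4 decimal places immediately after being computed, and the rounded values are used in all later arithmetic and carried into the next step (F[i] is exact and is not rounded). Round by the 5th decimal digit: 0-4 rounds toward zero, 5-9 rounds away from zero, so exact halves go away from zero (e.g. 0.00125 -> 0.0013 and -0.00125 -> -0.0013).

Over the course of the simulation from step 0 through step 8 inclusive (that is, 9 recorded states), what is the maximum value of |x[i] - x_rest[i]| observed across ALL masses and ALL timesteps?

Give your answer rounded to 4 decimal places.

Answer: 1.0273

Derivation:
Step 0: x=[3.0000 7.0000 12.0000] v=[0.0000 0.0000 0.0000]
Step 1: x=[3.2500 7.2500 11.7500] v=[1.0000 1.0000 -1.0000]
Step 2: x=[3.6875 7.6250 11.3750] v=[1.7500 1.5000 -1.5000]
Step 3: x=[4.1875 7.9531 11.0625] v=[2.0000 1.3125 -1.2500]
Step 4: x=[4.5820 8.1172 10.9727] v=[1.5781 0.6563 -0.3594]
Step 5: x=[4.7148 8.1114 11.1690] v=[0.5313 -0.0234 0.7851]
Step 6: x=[4.5181 8.0208 11.6009] v=[-0.7869 -0.3624 1.7275]
Step 7: x=[4.0675 7.9496 12.1378] v=[-1.8023 -0.2850 2.1474]
Step 8: x=[3.5706 7.9549 12.6276] v=[-1.9877 0.0211 1.9592]
Max displacement = 1.0273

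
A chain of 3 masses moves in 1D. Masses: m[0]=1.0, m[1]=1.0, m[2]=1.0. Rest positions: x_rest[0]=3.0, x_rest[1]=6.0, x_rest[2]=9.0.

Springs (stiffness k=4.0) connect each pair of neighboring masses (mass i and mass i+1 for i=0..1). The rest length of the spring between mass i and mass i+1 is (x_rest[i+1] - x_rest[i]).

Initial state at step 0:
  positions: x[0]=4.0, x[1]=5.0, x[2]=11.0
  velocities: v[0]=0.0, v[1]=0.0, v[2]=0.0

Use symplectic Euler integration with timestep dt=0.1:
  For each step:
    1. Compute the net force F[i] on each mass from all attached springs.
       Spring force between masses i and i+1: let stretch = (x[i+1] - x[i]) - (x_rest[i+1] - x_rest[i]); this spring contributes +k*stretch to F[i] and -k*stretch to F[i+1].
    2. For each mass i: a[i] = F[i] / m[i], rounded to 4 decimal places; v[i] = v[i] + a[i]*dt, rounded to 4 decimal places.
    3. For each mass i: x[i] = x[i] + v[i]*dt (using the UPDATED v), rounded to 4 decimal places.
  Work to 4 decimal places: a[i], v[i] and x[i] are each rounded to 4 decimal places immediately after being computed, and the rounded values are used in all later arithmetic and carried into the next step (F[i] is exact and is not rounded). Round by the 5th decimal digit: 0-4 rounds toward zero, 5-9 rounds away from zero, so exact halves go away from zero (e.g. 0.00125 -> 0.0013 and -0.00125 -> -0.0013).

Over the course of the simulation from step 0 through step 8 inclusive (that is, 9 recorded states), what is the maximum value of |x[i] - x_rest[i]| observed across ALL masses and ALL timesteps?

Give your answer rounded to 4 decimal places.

Step 0: x=[4.0000 5.0000 11.0000] v=[0.0000 0.0000 0.0000]
Step 1: x=[3.9200 5.2000 10.8800] v=[-0.8000 2.0000 -1.2000]
Step 2: x=[3.7712 5.5760 10.6528] v=[-1.4880 3.7600 -2.2720]
Step 3: x=[3.5746 6.0829 10.3425] v=[-1.9661 5.0688 -3.1027]
Step 4: x=[3.3583 6.6598 9.9819] v=[-2.1628 5.7693 -3.6065]
Step 5: x=[3.1541 7.2376 9.6084] v=[-2.0422 5.7775 -3.7353]
Step 6: x=[2.9932 7.7468 9.2600] v=[-1.6088 5.0924 -3.4836]
Step 7: x=[2.9025 8.1264 8.9711] v=[-0.9074 3.7962 -2.8889]
Step 8: x=[2.9007 8.3309 8.7684] v=[-0.0178 2.0445 -2.0268]
Max displacement = 2.3309

Answer: 2.3309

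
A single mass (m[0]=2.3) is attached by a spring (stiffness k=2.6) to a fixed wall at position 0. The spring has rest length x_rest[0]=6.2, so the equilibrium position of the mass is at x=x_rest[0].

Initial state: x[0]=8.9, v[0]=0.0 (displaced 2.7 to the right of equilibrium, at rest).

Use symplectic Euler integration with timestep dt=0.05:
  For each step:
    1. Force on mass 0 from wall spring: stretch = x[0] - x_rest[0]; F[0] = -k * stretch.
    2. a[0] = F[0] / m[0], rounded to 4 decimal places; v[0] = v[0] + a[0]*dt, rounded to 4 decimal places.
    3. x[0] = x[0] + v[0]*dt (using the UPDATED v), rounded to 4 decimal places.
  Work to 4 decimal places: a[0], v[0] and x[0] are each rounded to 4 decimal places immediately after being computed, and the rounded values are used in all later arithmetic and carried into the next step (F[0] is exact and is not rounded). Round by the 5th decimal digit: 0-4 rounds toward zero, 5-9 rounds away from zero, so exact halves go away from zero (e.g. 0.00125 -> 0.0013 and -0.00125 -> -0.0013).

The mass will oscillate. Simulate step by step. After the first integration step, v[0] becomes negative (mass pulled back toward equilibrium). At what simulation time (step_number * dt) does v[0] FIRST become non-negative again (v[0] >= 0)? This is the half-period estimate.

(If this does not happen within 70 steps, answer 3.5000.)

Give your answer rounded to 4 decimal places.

Step 0: x=[8.9000] v=[0.0000]
Step 1: x=[8.8924] v=[-0.1526]
Step 2: x=[8.8772] v=[-0.3048]
Step 3: x=[8.8544] v=[-0.4561]
Step 4: x=[8.8241] v=[-0.6061]
Step 5: x=[8.7864] v=[-0.7544]
Step 6: x=[8.7414] v=[-0.9006]
Step 7: x=[8.6892] v=[-1.0442]
Step 8: x=[8.6300] v=[-1.1849]
Step 9: x=[8.5639] v=[-1.3223]
Step 10: x=[8.4911] v=[-1.4559]
Step 11: x=[8.4118] v=[-1.5854]
Step 12: x=[8.3263] v=[-1.7104]
Step 13: x=[8.2348] v=[-1.8306]
Step 14: x=[8.1375] v=[-1.9456]
Step 15: x=[8.0347] v=[-2.0551]
Step 16: x=[7.9268] v=[-2.1588]
Step 17: x=[7.8140] v=[-2.2564]
Step 18: x=[7.6966] v=[-2.3476]
Step 19: x=[7.5750] v=[-2.4322]
Step 20: x=[7.4495] v=[-2.5099]
Step 21: x=[7.3205] v=[-2.5805]
Step 22: x=[7.1883] v=[-2.6438]
Step 23: x=[7.0533] v=[-2.6997]
Step 24: x=[6.9159] v=[-2.7479]
Step 25: x=[6.7765] v=[-2.7884]
Step 26: x=[6.6355] v=[-2.8210]
Step 27: x=[6.4932] v=[-2.8456]
Step 28: x=[6.3501] v=[-2.8622]
Step 29: x=[6.2066] v=[-2.8707]
Step 30: x=[6.0630] v=[-2.8711]
Step 31: x=[5.9198] v=[-2.8634]
Step 32: x=[5.7774] v=[-2.8476]
Step 33: x=[5.6362] v=[-2.8237]
Step 34: x=[5.4966] v=[-2.7918]
Step 35: x=[5.3590] v=[-2.7520]
Step 36: x=[5.2238] v=[-2.7045]
Step 37: x=[5.0913] v=[-2.6493]
Step 38: x=[4.9620] v=[-2.5866]
Step 39: x=[4.8362] v=[-2.5166]
Step 40: x=[4.7142] v=[-2.4395]
Step 41: x=[4.5964] v=[-2.3555]
Step 42: x=[4.4832] v=[-2.2649]
Step 43: x=[4.3748] v=[-2.1679]
Step 44: x=[4.2716] v=[-2.0647]
Step 45: x=[4.1738] v=[-1.9557]
Step 46: x=[4.0817] v=[-1.8412]
Step 47: x=[3.9956] v=[-1.7215]
Step 48: x=[3.9158] v=[-1.5969]
Step 49: x=[3.8424] v=[-1.4678]
Step 50: x=[3.7757] v=[-1.3345]
Step 51: x=[3.7158] v=[-1.1975]
Step 52: x=[3.6629] v=[-1.0571]
Step 53: x=[3.6172] v=[-0.9137]
Step 54: x=[3.5788] v=[-0.7677]
Step 55: x=[3.5478] v=[-0.6195]
Step 56: x=[3.5243] v=[-0.4696]
Step 57: x=[3.5084] v=[-0.3184]
Step 58: x=[3.5001] v=[-0.1663]
Step 59: x=[3.4994] v=[-0.0137]
Step 60: x=[3.5063] v=[0.1389]
First v>=0 after going negative at step 60, time=3.0000

Answer: 3.0000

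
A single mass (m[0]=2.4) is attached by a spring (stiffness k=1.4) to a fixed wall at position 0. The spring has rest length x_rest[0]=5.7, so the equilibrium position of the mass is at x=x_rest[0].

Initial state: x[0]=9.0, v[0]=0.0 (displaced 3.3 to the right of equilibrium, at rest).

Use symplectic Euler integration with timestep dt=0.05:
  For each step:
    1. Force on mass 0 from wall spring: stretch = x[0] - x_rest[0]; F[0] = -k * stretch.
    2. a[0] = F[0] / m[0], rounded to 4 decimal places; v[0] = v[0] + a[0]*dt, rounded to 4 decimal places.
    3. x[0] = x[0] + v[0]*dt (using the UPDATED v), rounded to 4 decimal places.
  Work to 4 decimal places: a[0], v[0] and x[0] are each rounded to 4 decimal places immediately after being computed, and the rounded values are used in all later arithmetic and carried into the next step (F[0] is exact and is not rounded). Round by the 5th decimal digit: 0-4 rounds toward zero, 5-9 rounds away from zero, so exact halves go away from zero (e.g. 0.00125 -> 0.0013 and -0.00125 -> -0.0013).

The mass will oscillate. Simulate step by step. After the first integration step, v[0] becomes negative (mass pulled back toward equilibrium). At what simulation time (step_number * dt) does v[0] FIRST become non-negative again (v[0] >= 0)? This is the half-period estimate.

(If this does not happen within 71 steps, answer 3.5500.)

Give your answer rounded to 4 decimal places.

Answer: 3.5500

Derivation:
Step 0: x=[9.0000] v=[0.0000]
Step 1: x=[8.9952] v=[-0.0963]
Step 2: x=[8.9856] v=[-0.1924]
Step 3: x=[8.9712] v=[-0.2882]
Step 4: x=[8.9520] v=[-0.3836]
Step 5: x=[8.9281] v=[-0.4785]
Step 6: x=[8.8995] v=[-0.5727]
Step 7: x=[8.8662] v=[-0.6660]
Step 8: x=[8.8283] v=[-0.7584]
Step 9: x=[8.7858] v=[-0.8496]
Step 10: x=[8.7388] v=[-0.9396]
Step 11: x=[8.6874] v=[-1.0282]
Step 12: x=[8.6316] v=[-1.1153]
Step 13: x=[8.5716] v=[-1.2008]
Step 14: x=[8.5074] v=[-1.2846]
Step 15: x=[8.4391] v=[-1.3665]
Step 16: x=[8.3668] v=[-1.4464]
Step 17: x=[8.2906] v=[-1.5242]
Step 18: x=[8.2106] v=[-1.5998]
Step 19: x=[8.1270] v=[-1.6730]
Step 20: x=[8.0398] v=[-1.7438]
Step 21: x=[7.9492] v=[-1.8120]
Step 22: x=[7.8553] v=[-1.8776]
Step 23: x=[7.7583] v=[-1.9405]
Step 24: x=[7.6583] v=[-2.0005]
Step 25: x=[7.5554] v=[-2.0576]
Step 26: x=[7.4498] v=[-2.1117]
Step 27: x=[7.3417] v=[-2.1627]
Step 28: x=[7.2312] v=[-2.2106]
Step 29: x=[7.1184] v=[-2.2553]
Step 30: x=[7.0036] v=[-2.2967]
Step 31: x=[6.8869] v=[-2.3347]
Step 32: x=[6.7684] v=[-2.3693]
Step 33: x=[6.6484] v=[-2.4005]
Step 34: x=[6.5270] v=[-2.4282]
Step 35: x=[6.4044] v=[-2.4523]
Step 36: x=[6.2808] v=[-2.4728]
Step 37: x=[6.1563] v=[-2.4897]
Step 38: x=[6.0312] v=[-2.5030]
Step 39: x=[5.9056] v=[-2.5127]
Step 40: x=[5.7797] v=[-2.5187]
Step 41: x=[5.6537] v=[-2.5210]
Step 42: x=[5.5277] v=[-2.5197]
Step 43: x=[5.4020] v=[-2.5147]
Step 44: x=[5.2767] v=[-2.5060]
Step 45: x=[5.1520] v=[-2.4937]
Step 46: x=[5.0281] v=[-2.4777]
Step 47: x=[4.9052] v=[-2.4581]
Step 48: x=[4.7835] v=[-2.4349]
Step 49: x=[4.6631] v=[-2.4082]
Step 50: x=[4.5442] v=[-2.3780]
Step 51: x=[4.4270] v=[-2.3443]
Step 52: x=[4.3116] v=[-2.3072]
Step 53: x=[4.1983] v=[-2.2667]
Step 54: x=[4.0872] v=[-2.2229]
Step 55: x=[3.9784] v=[-2.1759]
Step 56: x=[3.8721] v=[-2.1257]
Step 57: x=[3.7685] v=[-2.0724]
Step 58: x=[3.6677] v=[-2.0161]
Step 59: x=[3.5699] v=[-1.9568]
Step 60: x=[3.4752] v=[-1.8947]
Step 61: x=[3.3837] v=[-1.8298]
Step 62: x=[3.2956] v=[-1.7622]
Step 63: x=[3.2110] v=[-1.6921]
Step 64: x=[3.1300] v=[-1.6195]
Step 65: x=[3.0528] v=[-1.5445]
Step 66: x=[2.9794] v=[-1.4673]
Step 67: x=[2.9100] v=[-1.3880]
Step 68: x=[2.8447] v=[-1.3066]
Step 69: x=[2.7835] v=[-1.2233]
Step 70: x=[2.7266] v=[-1.1382]
Step 71: x=[2.6740] v=[-1.0515]
v[0] did not become non-negative within 71 steps; using fallback time=3.5500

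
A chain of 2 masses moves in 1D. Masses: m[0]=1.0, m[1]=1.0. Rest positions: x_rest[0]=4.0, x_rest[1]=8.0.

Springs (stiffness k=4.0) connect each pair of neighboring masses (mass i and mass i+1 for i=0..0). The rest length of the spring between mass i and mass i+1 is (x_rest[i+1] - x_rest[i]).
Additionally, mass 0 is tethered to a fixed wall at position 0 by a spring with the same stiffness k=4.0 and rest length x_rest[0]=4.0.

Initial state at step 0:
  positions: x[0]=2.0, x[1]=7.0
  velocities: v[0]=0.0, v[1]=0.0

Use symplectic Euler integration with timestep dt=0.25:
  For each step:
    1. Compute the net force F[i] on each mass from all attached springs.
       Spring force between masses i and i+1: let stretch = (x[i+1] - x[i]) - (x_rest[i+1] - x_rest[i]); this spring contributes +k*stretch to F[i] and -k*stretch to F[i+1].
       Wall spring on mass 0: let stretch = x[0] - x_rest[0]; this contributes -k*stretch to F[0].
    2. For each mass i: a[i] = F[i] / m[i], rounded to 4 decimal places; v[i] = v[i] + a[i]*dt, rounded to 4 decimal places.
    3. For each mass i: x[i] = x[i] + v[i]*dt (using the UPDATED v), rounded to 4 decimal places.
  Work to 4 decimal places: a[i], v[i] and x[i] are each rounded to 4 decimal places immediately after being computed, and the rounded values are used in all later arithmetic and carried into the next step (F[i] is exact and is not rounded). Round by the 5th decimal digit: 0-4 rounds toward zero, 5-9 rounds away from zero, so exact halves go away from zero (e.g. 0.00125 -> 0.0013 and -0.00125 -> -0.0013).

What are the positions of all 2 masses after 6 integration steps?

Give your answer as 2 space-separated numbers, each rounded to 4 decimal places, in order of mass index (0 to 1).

Step 0: x=[2.0000 7.0000] v=[0.0000 0.0000]
Step 1: x=[2.7500 6.7500] v=[3.0000 -1.0000]
Step 2: x=[3.8125 6.5000] v=[4.2500 -1.0000]
Step 3: x=[4.5938 6.5781] v=[3.1250 0.3125]
Step 4: x=[4.7227 7.1602] v=[0.5155 2.3282]
Step 5: x=[4.2803 8.1329] v=[-1.7697 3.8907]
Step 6: x=[3.7310 9.1424] v=[-2.1974 4.0381]

Answer: 3.7310 9.1424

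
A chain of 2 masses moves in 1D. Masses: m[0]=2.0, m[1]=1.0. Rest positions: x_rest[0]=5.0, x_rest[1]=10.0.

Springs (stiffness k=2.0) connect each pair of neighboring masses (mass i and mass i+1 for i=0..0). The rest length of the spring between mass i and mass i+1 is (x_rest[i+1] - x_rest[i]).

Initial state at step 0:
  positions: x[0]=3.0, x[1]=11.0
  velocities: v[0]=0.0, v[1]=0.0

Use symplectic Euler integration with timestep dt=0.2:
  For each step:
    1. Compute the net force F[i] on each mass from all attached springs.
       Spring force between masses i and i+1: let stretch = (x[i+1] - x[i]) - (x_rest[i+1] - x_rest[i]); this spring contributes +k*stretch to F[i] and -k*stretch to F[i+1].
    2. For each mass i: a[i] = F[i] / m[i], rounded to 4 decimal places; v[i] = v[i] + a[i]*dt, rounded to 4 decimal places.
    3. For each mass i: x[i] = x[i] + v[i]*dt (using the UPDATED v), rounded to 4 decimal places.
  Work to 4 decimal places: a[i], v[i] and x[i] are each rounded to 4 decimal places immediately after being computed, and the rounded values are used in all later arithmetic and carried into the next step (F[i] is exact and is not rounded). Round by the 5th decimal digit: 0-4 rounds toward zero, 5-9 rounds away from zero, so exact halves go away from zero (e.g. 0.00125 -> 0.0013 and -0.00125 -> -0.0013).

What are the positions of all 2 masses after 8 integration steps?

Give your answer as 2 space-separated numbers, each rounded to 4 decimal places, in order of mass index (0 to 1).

Step 0: x=[3.0000 11.0000] v=[0.0000 0.0000]
Step 1: x=[3.1200 10.7600] v=[0.6000 -1.2000]
Step 2: x=[3.3456 10.3088] v=[1.1280 -2.2560]
Step 3: x=[3.6497 9.7005] v=[1.5206 -3.0413]
Step 4: x=[3.9959 9.0082] v=[1.7308 -3.4616]
Step 5: x=[4.3426 8.3149] v=[1.7333 -3.4665]
Step 6: x=[4.6482 7.7038] v=[1.5278 -3.0554]
Step 7: x=[4.8760 7.2483] v=[1.1389 -2.2776]
Step 8: x=[4.9987 7.0030] v=[0.6134 -1.2265]

Answer: 4.9987 7.0030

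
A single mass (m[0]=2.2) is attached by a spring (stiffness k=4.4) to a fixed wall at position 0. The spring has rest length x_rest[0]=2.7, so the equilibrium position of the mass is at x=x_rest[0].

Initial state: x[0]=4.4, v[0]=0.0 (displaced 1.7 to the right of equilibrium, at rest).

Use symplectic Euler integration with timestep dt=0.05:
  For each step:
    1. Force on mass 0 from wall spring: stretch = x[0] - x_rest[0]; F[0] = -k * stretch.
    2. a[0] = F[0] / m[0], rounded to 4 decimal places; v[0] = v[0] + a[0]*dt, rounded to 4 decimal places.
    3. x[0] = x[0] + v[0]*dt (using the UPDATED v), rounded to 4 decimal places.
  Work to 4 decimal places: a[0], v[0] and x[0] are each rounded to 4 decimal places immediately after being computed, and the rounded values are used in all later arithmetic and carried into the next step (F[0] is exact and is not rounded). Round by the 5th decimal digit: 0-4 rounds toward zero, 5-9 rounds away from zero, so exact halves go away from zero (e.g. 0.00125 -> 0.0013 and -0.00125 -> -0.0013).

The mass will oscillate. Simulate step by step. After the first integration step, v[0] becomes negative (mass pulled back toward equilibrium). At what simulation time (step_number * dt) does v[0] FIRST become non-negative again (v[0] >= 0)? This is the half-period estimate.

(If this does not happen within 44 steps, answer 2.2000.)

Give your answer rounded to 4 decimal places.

Answer: 2.2000

Derivation:
Step 0: x=[4.4000] v=[0.0000]
Step 1: x=[4.3915] v=[-0.1700]
Step 2: x=[4.3745] v=[-0.3392]
Step 3: x=[4.3492] v=[-0.5067]
Step 4: x=[4.3156] v=[-0.6716]
Step 5: x=[4.2739] v=[-0.8332]
Step 6: x=[4.2244] v=[-0.9906]
Step 7: x=[4.1673] v=[-1.1430]
Step 8: x=[4.1028] v=[-1.2897]
Step 9: x=[4.0313] v=[-1.4300]
Step 10: x=[3.9531] v=[-1.5631]
Step 11: x=[3.8687] v=[-1.6884]
Step 12: x=[3.7784] v=[-1.8053]
Step 13: x=[3.6827] v=[-1.9131]
Step 14: x=[3.5821] v=[-2.0114]
Step 15: x=[3.4771] v=[-2.0996]
Step 16: x=[3.3682] v=[-2.1773]
Step 17: x=[3.2560] v=[-2.2441]
Step 18: x=[3.1410] v=[-2.2997]
Step 19: x=[3.0238] v=[-2.3438]
Step 20: x=[2.9050] v=[-2.3762]
Step 21: x=[2.7852] v=[-2.3967]
Step 22: x=[2.6649] v=[-2.4052]
Step 23: x=[2.5448] v=[-2.4017]
Step 24: x=[2.4255] v=[-2.3862]
Step 25: x=[2.3076] v=[-2.3588]
Step 26: x=[2.1916] v=[-2.3196]
Step 27: x=[2.0782] v=[-2.2688]
Step 28: x=[1.9679] v=[-2.2066]
Step 29: x=[1.8612] v=[-2.1334]
Step 30: x=[1.7587] v=[-2.0495]
Step 31: x=[1.6609] v=[-1.9554]
Step 32: x=[1.5683] v=[-1.8515]
Step 33: x=[1.4814] v=[-1.7383]
Step 34: x=[1.4006] v=[-1.6164]
Step 35: x=[1.3263] v=[-1.4865]
Step 36: x=[1.2588] v=[-1.3491]
Step 37: x=[1.1986] v=[-1.2050]
Step 38: x=[1.1459] v=[-1.0549]
Step 39: x=[1.1009] v=[-0.8995]
Step 40: x=[1.0639] v=[-0.7396]
Step 41: x=[1.0351] v=[-0.5760]
Step 42: x=[1.0146] v=[-0.4095]
Step 43: x=[1.0026] v=[-0.2410]
Step 44: x=[0.9990] v=[-0.0713]
v[0] did not become non-negative within 44 steps; using fallback time=2.2000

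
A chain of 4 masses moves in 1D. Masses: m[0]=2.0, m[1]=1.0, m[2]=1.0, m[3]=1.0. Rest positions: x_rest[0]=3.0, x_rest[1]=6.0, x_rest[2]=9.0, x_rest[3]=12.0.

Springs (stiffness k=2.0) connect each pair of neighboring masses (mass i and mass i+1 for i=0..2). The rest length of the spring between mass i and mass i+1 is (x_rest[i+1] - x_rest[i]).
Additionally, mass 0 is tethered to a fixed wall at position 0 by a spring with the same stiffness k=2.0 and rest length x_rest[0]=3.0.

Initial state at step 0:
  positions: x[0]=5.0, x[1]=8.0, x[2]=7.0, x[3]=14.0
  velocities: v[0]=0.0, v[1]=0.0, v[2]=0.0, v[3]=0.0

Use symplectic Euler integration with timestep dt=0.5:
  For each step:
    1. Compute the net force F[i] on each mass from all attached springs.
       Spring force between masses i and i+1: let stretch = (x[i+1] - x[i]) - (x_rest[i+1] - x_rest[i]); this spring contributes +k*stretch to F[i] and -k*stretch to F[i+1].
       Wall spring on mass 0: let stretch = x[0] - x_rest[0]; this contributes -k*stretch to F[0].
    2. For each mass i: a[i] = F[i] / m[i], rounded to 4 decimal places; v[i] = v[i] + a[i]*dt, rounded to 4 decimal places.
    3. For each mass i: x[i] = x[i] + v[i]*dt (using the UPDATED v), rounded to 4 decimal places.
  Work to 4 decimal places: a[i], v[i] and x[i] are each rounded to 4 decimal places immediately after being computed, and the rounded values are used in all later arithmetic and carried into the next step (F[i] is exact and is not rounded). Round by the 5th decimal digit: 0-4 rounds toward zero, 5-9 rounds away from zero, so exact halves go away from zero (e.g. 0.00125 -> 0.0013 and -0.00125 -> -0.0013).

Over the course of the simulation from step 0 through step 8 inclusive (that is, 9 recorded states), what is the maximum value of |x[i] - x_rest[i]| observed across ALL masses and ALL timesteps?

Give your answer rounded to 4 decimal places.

Step 0: x=[5.0000 8.0000 7.0000 14.0000] v=[0.0000 0.0000 0.0000 0.0000]
Step 1: x=[4.5000 6.0000 11.0000 12.0000] v=[-1.0000 -4.0000 8.0000 -4.0000]
Step 2: x=[3.2500 5.7500 13.0000 11.0000] v=[-2.5000 -0.5000 4.0000 -2.0000]
Step 3: x=[1.8125 7.8750 10.3750 12.5000] v=[-2.8750 4.2500 -5.2500 3.0000]
Step 4: x=[1.4375 8.2188 7.5625 14.4375] v=[-0.7500 0.6875 -5.6250 3.8750]
Step 5: x=[2.3985 4.8438 8.5157 14.4375] v=[1.9219 -6.7501 1.9063 0.0000]
Step 6: x=[3.3712 2.0821 10.5938 12.9766] v=[1.9453 -5.5235 4.1562 -2.9218]
Step 7: x=[3.1788 4.2208 9.6075 11.8243] v=[-0.3849 4.2773 -1.9727 -2.3046]
Step 8: x=[2.4522 8.5318 7.0362 11.0636] v=[-1.4533 8.6220 -5.1426 -1.5214]
Max displacement = 4.0000

Answer: 4.0000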